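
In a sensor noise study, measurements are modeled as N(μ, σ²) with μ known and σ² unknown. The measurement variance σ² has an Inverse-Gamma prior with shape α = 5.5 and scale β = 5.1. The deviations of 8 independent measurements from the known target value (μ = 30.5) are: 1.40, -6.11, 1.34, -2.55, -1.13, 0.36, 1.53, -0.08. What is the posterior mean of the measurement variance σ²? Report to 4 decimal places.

3.6202

With known mean μ and an Inverse-Gamma(α, β) prior on σ², the Normal likelihood is conjugate: posterior is Inv-Gamma(α + n/2, β + Σ(xᵢ−μ)²/2).
Σ(xᵢ−μ)² = (1.40)² + (-6.11)² + (1.34)² + (-2.55)² + (-1.13)² + (0.36)² + (1.53)² + (-0.08)² = 51.3440.
Posterior: Inv-Gamma(5.5 + 8/2, 5.1 + 51.3440/2) = Inv-Gamma(9.50, 30.77200).
E[σ²|data] = β/(α−1) = 30.77200/8.50 = 3.6202.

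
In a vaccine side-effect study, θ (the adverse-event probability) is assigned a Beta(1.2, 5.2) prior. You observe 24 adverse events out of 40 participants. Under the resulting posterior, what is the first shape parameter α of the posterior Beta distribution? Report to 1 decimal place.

25.2

The Beta prior is conjugate to a Binomial/Bernoulli likelihood; the update adds successes to α and failures to β.
Posterior: Beta(α+k, β+n−k) = Beta(1.2+24, 5.2+16) = Beta(25.2, 21.2).
Posterior α = 25.2.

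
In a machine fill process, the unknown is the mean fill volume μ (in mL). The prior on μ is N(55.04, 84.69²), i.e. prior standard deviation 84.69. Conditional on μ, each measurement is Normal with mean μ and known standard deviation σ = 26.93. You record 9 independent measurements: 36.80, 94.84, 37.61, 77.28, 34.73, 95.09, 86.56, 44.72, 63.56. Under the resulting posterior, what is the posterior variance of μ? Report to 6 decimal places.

For Normal data with known variance σ², a Normal(μ₀, σ₀²) prior on μ is conjugate. Posterior precision = 1/σ₀² + n/σ²; posterior mean is the precision-weighted average of μ₀ and x̄.
σ₀² = 84.69² = 7172.3961, σ² = 26.93² = 725.2249; σ² + n·σ₀² = 725.2249 + 9·7172.3961 = 65276.7898.
Posterior precision = 1/σ₀² + n/σ² = 1/7172.3961 + 9/725.2249 = (σ² + n·σ₀²)/(σ₀²σ²) = 65276.7898/(7172.3961·725.2249); posterior variance σₙ² = σ₀²σ²/(σ² + n·σ₀²) = 7172.3961·725.2249/65276.7898 = 79.685295.

79.685295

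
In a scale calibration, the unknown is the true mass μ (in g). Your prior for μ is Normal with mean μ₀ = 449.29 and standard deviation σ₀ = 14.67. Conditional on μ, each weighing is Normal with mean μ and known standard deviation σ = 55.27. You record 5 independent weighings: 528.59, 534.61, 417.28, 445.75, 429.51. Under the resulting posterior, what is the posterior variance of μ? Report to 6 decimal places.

For Normal data with known variance σ², a Normal(μ₀, σ₀²) prior on μ is conjugate. Posterior precision = 1/σ₀² + n/σ²; posterior mean is the precision-weighted average of μ₀ and x̄.
σ₀² = 14.67² = 215.2089, σ² = 55.27² = 3054.7729; σ² + n·σ₀² = 3054.7729 + 5·215.2089 = 4130.8174.
Posterior precision = 1/σ₀² + n/σ² = 1/215.2089 + 5/3054.7729 = (σ² + n·σ₀²)/(σ₀²σ²) = 4130.8174/(215.2089·3054.7729); posterior variance σₙ² = σ₀²σ²/(σ² + n·σ₀²) = 215.2089·3054.7729/4130.8174 = 159.148723.

159.148723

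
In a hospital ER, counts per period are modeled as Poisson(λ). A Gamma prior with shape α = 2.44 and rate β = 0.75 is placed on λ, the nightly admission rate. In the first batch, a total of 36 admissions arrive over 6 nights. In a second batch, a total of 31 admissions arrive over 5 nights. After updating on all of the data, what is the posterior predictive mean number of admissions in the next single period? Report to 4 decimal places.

5.9098

With a Gamma(shape α, rate β) prior, the Poisson likelihood is conjugate: the posterior is Gamma(α + ΣXᵢ, β + n).
After batch 1: Gamma(α+S, β+n) = Gamma(2.44+36, 0.75+6) = Gamma(38.44, 6.75).
After batch 2: Gamma(α+S, β+n) = Gamma(38.44+31, 6.75+5) = Gamma(69.44, 11.75).
The predictive distribution for one future period is NegBinom with mean α/β = 5.9098.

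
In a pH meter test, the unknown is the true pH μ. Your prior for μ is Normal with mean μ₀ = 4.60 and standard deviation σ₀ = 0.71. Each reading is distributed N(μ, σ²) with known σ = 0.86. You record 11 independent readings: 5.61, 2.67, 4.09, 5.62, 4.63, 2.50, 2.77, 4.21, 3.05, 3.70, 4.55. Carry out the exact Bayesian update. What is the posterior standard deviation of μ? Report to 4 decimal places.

For Normal data with known variance σ², a Normal(μ₀, σ₀²) prior on μ is conjugate. Posterior precision = 1/σ₀² + n/σ²; posterior mean is the precision-weighted average of μ₀ and x̄.
σ₀² = 0.71² = 0.5041, σ² = 0.86² = 0.7396; σ² + n·σ₀² = 0.7396 + 11·0.5041 = 6.2847.
Posterior precision = 1/σ₀² + n/σ² = 1/0.5041 + 11/0.7396 = (σ² + n·σ₀²)/(σ₀²σ²) = 6.2847/(0.5041·0.7396); posterior variance σₙ² = σ₀²σ²/(σ² + n·σ₀²) = 0.5041·0.7396/6.2847 = 0.059324.
Posterior SD = √σₙ² = √(0.5041·0.7396/6.2847) = 0.2436.

0.2436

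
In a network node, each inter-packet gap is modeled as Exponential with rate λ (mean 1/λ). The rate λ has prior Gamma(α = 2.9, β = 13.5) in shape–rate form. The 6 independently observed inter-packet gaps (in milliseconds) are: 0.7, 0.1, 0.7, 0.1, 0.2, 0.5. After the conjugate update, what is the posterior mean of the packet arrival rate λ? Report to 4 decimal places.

With a Gamma(shape α, rate β) prior on the exponential rate λ, the posterior after n observations with total T = Σxᵢ is Gamma(α+n, β+T).
Sum of observations T = 2.3 milliseconds; n = 6.
Posterior: Gamma(2.9+6, 13.5+2.3) = Gamma(8.9, 15.8).
Posterior mean of λ = α/β = 8.9/15.8 = 0.5633.

0.5633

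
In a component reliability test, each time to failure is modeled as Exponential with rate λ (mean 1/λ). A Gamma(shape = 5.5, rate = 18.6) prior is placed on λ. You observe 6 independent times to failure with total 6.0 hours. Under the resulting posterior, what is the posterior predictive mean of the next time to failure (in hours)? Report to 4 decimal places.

2.3429

With a Gamma(shape α, rate β) prior on the exponential rate λ, the posterior after n observations with total T = Σxᵢ is Gamma(α+n, β+T).
Posterior: Gamma(5.5+6, 18.6+6.0) = Gamma(11.5, 24.6).
The predictive distribution for the next observation is Lomax; its mean is β/(α−1) = 24.6/10.5 = 2.3429.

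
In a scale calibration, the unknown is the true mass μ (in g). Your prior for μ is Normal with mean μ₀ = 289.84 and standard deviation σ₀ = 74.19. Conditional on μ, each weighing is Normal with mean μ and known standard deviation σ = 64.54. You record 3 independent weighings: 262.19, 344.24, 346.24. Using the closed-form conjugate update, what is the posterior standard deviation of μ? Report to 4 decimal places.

33.2982

For Normal data with known variance σ², a Normal(μ₀, σ₀²) prior on μ is conjugate. Posterior precision = 1/σ₀² + n/σ²; posterior mean is the precision-weighted average of μ₀ and x̄.
σ₀² = 74.19² = 5504.1561, σ² = 64.54² = 4165.4116; σ² + n·σ₀² = 4165.4116 + 3·5504.1561 = 20677.8799.
Posterior precision = 1/σ₀² + n/σ² = 1/5504.1561 + 3/4165.4116 = (σ² + n·σ₀²)/(σ₀²σ²) = 20677.8799/(5504.1561·4165.4116); posterior variance σₙ² = σ₀²σ²/(σ² + n·σ₀²) = 5504.1561·4165.4116/20677.8799 = 1108.773036.
Posterior SD = √σₙ² = √(5504.1561·4165.4116/20677.8799) = 33.2982.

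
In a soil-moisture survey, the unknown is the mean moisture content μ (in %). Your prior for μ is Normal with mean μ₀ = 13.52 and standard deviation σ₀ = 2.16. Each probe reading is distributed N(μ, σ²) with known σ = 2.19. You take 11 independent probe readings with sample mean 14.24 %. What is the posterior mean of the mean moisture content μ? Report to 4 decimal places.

14.1785

For Normal data with known variance σ², a Normal(μ₀, σ₀²) prior on μ is conjugate. Posterior precision = 1/σ₀² + n/σ²; posterior mean is the precision-weighted average of μ₀ and x̄.
n·x̄ = 11·14.24 = 156.64.
σ₀² = 2.16² = 4.6656, σ² = 2.19² = 4.7961; σ² + n·σ₀² = 4.7961 + 11·4.6656 = 56.1177.
Posterior mean = (μ₀/σ₀² + n·x̄/σ²)/(1/σ₀² + n/σ²) = (σ²·μ₀ + σ₀²·n·x̄)/(σ² + n·σ₀²) = (4.7961·13.52 + 4.6656·156.64)/56.1177 = 795.662856/56.1177 = 14.1785.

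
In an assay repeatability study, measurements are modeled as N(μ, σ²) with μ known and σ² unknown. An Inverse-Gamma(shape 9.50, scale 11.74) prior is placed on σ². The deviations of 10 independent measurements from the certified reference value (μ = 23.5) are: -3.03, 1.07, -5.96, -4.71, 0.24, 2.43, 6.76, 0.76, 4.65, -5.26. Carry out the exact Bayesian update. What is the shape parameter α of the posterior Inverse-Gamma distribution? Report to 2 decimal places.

With known mean μ and an Inverse-Gamma(α, β) prior on σ², the Normal likelihood is conjugate: posterior is Inv-Gamma(α + n/2, β + Σ(xᵢ−μ)²/2).
Σ(xᵢ−μ)² = (-3.03)² + (1.07)² + (-5.96)² + (-4.71)² + (0.24)² + (2.43)² + (6.76)² + (0.76)² + (4.65)² + (-5.26)² = 169.5593.
Posterior: Inv-Gamma(9.50 + 10/2, 11.74 + 169.5593/2) = Inv-Gamma(14.50, 96.51965).
Posterior α = 14.50.

14.50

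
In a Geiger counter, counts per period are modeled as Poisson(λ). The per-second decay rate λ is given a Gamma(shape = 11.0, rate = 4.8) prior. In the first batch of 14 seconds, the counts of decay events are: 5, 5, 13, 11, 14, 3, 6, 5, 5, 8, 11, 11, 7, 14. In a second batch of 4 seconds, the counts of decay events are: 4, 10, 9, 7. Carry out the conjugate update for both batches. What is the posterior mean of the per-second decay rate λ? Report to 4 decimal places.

With a Gamma(shape α, rate β) prior, the Poisson likelihood is conjugate: the posterior is Gamma(α + ΣXᵢ, β + n).
Batch 1: sum of counts S = 118 over n = 14 seconds.
After batch 1: Gamma(α+S, β+n) = Gamma(11.0+118, 4.8+14) = Gamma(129.0, 18.8).
Batch 2: sum of counts S = 30 over n = 4 seconds.
After batch 2: Gamma(α+S, β+n) = Gamma(129.0+30, 18.8+4) = Gamma(159.0, 22.8).
Posterior mean = α/β = 159.0/22.8 = 6.9737.

6.9737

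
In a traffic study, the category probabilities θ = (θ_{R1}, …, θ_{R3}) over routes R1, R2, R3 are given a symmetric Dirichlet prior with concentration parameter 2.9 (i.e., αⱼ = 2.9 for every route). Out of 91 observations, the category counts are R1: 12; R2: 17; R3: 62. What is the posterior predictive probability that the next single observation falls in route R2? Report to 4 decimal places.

The Dirichlet prior is conjugate to the Multinomial likelihood: each posterior αⱼ = prior αⱼ + observed count nⱼ.
Posterior concentration: (14.9, 19.9, 64.9), total = 99.7.
P(next = R2 | data) = α_{R2}/Σα = 0.1996.

0.1996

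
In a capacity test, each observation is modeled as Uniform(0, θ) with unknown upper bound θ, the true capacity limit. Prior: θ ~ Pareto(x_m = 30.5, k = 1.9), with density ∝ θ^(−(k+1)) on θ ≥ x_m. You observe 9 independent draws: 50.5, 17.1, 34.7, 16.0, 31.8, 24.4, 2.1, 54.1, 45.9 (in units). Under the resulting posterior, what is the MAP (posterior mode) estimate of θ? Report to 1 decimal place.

A Pareto(scale x_m, shape k) prior on the upper bound θ of Uniform(0, θ) is conjugate: posterior is Pareto(max(x_m, max xᵢ), k + n).
Sample maximum = 54.1; prior scale x_m = 30.5 → posterior scale = max = 54.1.
Posterior shape = 1.9 + 9 = 10.9.
The Pareto density is decreasing on [x_m, ∞), so the mode is x_m = 54.1.

54.1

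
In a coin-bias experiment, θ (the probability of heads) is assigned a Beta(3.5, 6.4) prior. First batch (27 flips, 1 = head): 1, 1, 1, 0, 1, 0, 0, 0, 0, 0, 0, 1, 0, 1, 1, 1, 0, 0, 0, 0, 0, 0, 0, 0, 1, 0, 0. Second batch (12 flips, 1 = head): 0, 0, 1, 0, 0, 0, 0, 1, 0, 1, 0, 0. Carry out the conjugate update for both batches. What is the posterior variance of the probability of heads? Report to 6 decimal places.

The Beta prior is conjugate to a Binomial/Bernoulli likelihood; the update adds successes to α and failures to β.
After batch 1: Beta(3.5+9, 6.4+18) = Beta(12.5, 24.4).
After batch 2: Beta(12.5+3, 24.4+9) = Beta(15.5, 33.4).
Var = αβ/((α+β)²(α+β+1)) = 15.5·33.4/(48.9²·49.9) = 0.004339.

0.004339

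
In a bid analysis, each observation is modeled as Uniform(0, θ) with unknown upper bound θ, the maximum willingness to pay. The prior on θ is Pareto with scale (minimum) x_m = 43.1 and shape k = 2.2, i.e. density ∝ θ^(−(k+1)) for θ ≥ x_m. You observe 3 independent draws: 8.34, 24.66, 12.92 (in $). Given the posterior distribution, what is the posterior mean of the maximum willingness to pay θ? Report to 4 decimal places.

53.3619

A Pareto(scale x_m, shape k) prior on the upper bound θ of Uniform(0, θ) is conjugate: posterior is Pareto(max(x_m, max xᵢ), k + n).
Sample maximum = 24.66; prior scale x_m = 43.1 → posterior scale = max = 43.10.
Posterior shape = 2.2 + 3 = 5.2.
E[θ|data] = k·x_m/(k−1) = 5.2·43.10/4.2 = 53.3619.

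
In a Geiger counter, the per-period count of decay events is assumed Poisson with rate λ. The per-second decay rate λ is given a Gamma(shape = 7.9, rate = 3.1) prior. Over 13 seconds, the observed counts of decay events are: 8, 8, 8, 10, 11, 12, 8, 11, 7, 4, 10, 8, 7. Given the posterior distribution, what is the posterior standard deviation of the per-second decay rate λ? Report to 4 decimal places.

0.6801

With a Gamma(shape α, rate β) prior, the Poisson likelihood is conjugate: the posterior is Gamma(α + ΣXᵢ, β + n).
Sum of counts S = 112 over n = 13 seconds.
Posterior: Gamma(α+S, β+n) = Gamma(7.9+112, 3.1+13) = Gamma(119.9, 16.1).
SD = √α/β = √119.9/16.1 = 0.6801.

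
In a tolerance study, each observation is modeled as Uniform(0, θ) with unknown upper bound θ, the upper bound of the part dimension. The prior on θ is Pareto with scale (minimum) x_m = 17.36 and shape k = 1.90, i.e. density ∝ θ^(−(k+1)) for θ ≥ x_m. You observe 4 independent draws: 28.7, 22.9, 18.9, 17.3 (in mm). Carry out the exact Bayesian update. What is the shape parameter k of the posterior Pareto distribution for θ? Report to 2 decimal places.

5.90

A Pareto(scale x_m, shape k) prior on the upper bound θ of Uniform(0, θ) is conjugate: posterior is Pareto(max(x_m, max xᵢ), k + n).
Sample maximum = 28.7; prior scale x_m = 17.36 → posterior scale = max = 28.70.
Posterior shape = 1.90 + 4 = 5.90.
Posterior shape k = 5.90.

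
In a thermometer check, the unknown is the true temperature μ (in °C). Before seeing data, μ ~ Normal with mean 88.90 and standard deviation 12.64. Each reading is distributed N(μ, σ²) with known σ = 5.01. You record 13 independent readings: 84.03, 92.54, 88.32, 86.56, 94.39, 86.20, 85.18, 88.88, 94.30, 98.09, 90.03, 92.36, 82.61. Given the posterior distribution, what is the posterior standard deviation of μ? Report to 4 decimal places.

For Normal data with known variance σ², a Normal(μ₀, σ₀²) prior on μ is conjugate. Posterior precision = 1/σ₀² + n/σ²; posterior mean is the precision-weighted average of μ₀ and x̄.
σ₀² = 12.64² = 159.7696, σ² = 5.01² = 25.1001; σ² + n·σ₀² = 25.1001 + 13·159.7696 = 2102.1049.
Posterior precision = 1/σ₀² + n/σ² = 1/159.7696 + 13/25.1001 = (σ² + n·σ₀²)/(σ₀²σ²) = 2102.1049/(159.7696·25.1001); posterior variance σₙ² = σ₀²σ²/(σ² + n·σ₀²) = 159.7696·25.1001/2102.1049 = 1.907723.
Posterior SD = √σₙ² = √(159.7696·25.1001/2102.1049) = 1.3812.

1.3812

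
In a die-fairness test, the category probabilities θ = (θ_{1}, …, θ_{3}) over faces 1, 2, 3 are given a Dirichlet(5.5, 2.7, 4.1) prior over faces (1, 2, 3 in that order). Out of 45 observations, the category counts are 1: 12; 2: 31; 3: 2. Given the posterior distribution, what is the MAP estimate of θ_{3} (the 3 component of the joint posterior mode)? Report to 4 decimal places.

0.0939

The Dirichlet prior is conjugate to the Multinomial likelihood: each posterior αⱼ = prior αⱼ + observed count nⱼ.
Posterior concentration: (17.5, 33.7, 6.1), total = 57.3.
Joint mode component: (α_{3}−1)/(Σα−K) = 5.1/54.3 = 0.0939.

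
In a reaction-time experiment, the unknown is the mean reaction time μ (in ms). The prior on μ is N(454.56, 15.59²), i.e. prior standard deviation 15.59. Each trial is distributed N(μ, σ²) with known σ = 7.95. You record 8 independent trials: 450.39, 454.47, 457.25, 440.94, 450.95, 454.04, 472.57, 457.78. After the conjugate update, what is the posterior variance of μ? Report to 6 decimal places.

7.651596

For Normal data with known variance σ², a Normal(μ₀, σ₀²) prior on μ is conjugate. Posterior precision = 1/σ₀² + n/σ²; posterior mean is the precision-weighted average of μ₀ and x̄.
σ₀² = 15.59² = 243.0481, σ² = 7.95² = 63.2025; σ² + n·σ₀² = 63.2025 + 8·243.0481 = 2007.5873.
Posterior precision = 1/σ₀² + n/σ² = 1/243.0481 + 8/63.2025 = (σ² + n·σ₀²)/(σ₀²σ²) = 2007.5873/(243.0481·63.2025); posterior variance σₙ² = σ₀²σ²/(σ² + n·σ₀²) = 243.0481·63.2025/2007.5873 = 7.651596.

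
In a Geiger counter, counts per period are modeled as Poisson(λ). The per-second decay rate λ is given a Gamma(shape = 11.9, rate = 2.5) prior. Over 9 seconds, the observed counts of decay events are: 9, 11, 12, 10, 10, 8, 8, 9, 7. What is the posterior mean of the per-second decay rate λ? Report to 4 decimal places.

With a Gamma(shape α, rate β) prior, the Poisson likelihood is conjugate: the posterior is Gamma(α + ΣXᵢ, β + n).
Sum of counts S = 84 over n = 9 seconds.
Posterior: Gamma(α+S, β+n) = Gamma(11.9+84, 2.5+9) = Gamma(95.9, 11.5).
Posterior mean = α/β = 95.9/11.5 = 8.3391.

8.3391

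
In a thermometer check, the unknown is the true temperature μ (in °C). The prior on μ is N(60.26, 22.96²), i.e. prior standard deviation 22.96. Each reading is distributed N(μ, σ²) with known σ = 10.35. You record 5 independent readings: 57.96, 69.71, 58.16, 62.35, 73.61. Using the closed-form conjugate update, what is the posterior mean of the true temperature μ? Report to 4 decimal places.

64.1980

For Normal data with known variance σ², a Normal(μ₀, σ₀²) prior on μ is conjugate. Posterior precision = 1/σ₀² + n/σ²; posterior mean is the precision-weighted average of μ₀ and x̄.
Σxᵢ = 57.96 + 69.71 + 58.16 + 62.35 + 73.61 = 321.79, so n·x̄ = 321.79.
σ₀² = 22.96² = 527.1616, σ² = 10.35² = 107.1225; σ² + n·σ₀² = 107.1225 + 5·527.1616 = 2742.9305.
Posterior mean = (μ₀/σ₀² + n·x̄/σ²)/(1/σ₀² + n/σ²) = (σ²·μ₀ + σ₀²·n·x̄)/(σ² + n·σ₀²) = (107.1225·60.26 + 527.1616·321.79)/2742.9305 = 176090.533114/2742.9305 = 64.1980.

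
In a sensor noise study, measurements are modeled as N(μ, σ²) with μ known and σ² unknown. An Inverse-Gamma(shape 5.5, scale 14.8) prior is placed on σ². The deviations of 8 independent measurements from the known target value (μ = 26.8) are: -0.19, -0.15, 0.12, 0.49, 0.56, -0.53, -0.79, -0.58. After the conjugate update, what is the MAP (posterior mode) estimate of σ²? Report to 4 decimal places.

1.4985

With known mean μ and an Inverse-Gamma(α, β) prior on σ², the Normal likelihood is conjugate: posterior is Inv-Gamma(α + n/2, β + Σ(xᵢ−μ)²/2).
Σ(xᵢ−μ)² = (-0.19)² + (-0.15)² + (0.12)² + (0.49)² + (0.56)² + (-0.53)² + (-0.79)² + (-0.58)² = 1.8681.
Posterior: Inv-Gamma(5.5 + 8/2, 14.8 + 1.8681/2) = Inv-Gamma(9.50, 15.73405).
Mode = β/(α+1) = 15.73405/10.50 = 1.4985.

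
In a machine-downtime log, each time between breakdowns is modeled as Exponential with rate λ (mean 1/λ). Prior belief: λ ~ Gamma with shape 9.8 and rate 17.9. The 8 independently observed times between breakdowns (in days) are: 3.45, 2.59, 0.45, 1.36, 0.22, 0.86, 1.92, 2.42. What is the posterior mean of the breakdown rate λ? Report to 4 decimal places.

0.5711

With a Gamma(shape α, rate β) prior on the exponential rate λ, the posterior after n observations with total T = Σxᵢ is Gamma(α+n, β+T).
Sum of observations T = 13.27 days; n = 8.
Posterior: Gamma(9.8+8, 17.9+13.27) = Gamma(17.8, 31.17).
Posterior mean of λ = α/β = 17.8/31.17 = 0.5711.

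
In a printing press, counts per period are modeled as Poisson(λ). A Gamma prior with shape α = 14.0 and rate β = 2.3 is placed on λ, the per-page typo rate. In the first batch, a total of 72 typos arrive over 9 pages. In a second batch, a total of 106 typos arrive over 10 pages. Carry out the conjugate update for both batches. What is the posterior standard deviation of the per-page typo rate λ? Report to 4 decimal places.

0.6505

With a Gamma(shape α, rate β) prior, the Poisson likelihood is conjugate: the posterior is Gamma(α + ΣXᵢ, β + n).
After batch 1: Gamma(α+S, β+n) = Gamma(14.0+72, 2.3+9) = Gamma(86.0, 11.3).
After batch 2: Gamma(α+S, β+n) = Gamma(86.0+106, 11.3+10) = Gamma(192.0, 21.3).
SD = √α/β = √192.0/21.3 = 0.6505.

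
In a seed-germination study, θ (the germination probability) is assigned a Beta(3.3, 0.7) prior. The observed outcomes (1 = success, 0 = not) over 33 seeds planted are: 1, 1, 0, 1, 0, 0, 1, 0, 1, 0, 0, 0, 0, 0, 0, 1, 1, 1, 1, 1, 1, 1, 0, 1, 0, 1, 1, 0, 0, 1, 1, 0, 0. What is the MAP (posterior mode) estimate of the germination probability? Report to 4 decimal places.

The Beta prior is conjugate to a Binomial/Bernoulli likelihood; the update adds successes to α and failures to β.
Posterior: Beta(α+k, β+n−k) = Beta(3.3+17, 0.7+16) = Beta(20.3, 16.7).
Mode of Beta(a,b) for a,b>1 is (a−1)/(a+b−2) = 19.3/35.0 = 0.5514.

0.5514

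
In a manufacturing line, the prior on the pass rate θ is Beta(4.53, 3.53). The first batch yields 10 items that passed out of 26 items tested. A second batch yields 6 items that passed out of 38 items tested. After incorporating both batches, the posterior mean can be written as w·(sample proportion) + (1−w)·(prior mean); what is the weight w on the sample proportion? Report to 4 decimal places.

The Beta prior is conjugate to a Binomial/Bernoulli likelihood; the update adds successes to α and failures to β.
Total number of items tested: n = 26 + 38 = 64.
Posterior mean = (α₀+k)/(α₀+β₀+n) = [n/(α₀+β₀+n)]·(k/n) + [(α₀+β₀)/(α₀+β₀+n)]·α₀/(α₀+β₀), so only n and the prior enter the weight.
The weight on the data is w = n/(α₀+β₀+n) = 64/(4.53+3.53+64) = 64/72.06 = 0.8881.

0.8881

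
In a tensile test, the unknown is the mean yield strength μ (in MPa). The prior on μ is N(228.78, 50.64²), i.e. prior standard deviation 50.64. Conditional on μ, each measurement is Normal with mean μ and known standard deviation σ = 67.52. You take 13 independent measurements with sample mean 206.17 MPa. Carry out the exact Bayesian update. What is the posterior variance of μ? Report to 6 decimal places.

308.500403

For Normal data with known variance σ², a Normal(μ₀, σ₀²) prior on μ is conjugate. Posterior precision = 1/σ₀² + n/σ²; posterior mean is the precision-weighted average of μ₀ and x̄.
σ₀² = 50.64² = 2564.4096, σ² = 67.52² = 4558.9504; σ² + n·σ₀² = 4558.9504 + 13·2564.4096 = 37896.2752.
Posterior precision = 1/σ₀² + n/σ² = 1/2564.4096 + 13/4558.9504 = (σ² + n·σ₀²)/(σ₀²σ²) = 37896.2752/(2564.4096·4558.9504); posterior variance σₙ² = σ₀²σ²/(σ² + n·σ₀²) = 2564.4096·4558.9504/37896.2752 = 308.500403.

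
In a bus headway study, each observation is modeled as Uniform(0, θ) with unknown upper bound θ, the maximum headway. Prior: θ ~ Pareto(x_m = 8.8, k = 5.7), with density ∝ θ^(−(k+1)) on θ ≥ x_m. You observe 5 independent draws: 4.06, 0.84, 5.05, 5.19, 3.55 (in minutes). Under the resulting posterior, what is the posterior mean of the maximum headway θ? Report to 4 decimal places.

9.7072

A Pareto(scale x_m, shape k) prior on the upper bound θ of Uniform(0, θ) is conjugate: posterior is Pareto(max(x_m, max xᵢ), k + n).
Sample maximum = 5.19; prior scale x_m = 8.8 → posterior scale = max = 8.80.
Posterior shape = 5.7 + 5 = 10.7.
E[θ|data] = k·x_m/(k−1) = 10.7·8.80/9.7 = 9.7072.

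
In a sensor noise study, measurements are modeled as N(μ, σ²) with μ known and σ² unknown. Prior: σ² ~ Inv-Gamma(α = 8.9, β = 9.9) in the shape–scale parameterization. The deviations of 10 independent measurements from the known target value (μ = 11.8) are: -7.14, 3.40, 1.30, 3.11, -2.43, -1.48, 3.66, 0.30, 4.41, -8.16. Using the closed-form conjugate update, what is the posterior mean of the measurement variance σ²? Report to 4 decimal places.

With known mean μ and an Inverse-Gamma(α, β) prior on σ², the Normal likelihood is conjugate: posterior is Inv-Gamma(α + n/2, β + Σ(xᵢ−μ)²/2).
Σ(xᵢ−μ)² = (-7.14)² + (3.40)² + (1.30)² + (3.11)² + (-2.43)² + (-1.48)² + (3.66)² + (0.30)² + (4.41)² + (-8.16)² = 181.5163.
Posterior: Inv-Gamma(8.9 + 10/2, 9.9 + 181.5163/2) = Inv-Gamma(13.90, 100.65815).
E[σ²|data] = β/(α−1) = 100.65815/12.90 = 7.8030.

7.8030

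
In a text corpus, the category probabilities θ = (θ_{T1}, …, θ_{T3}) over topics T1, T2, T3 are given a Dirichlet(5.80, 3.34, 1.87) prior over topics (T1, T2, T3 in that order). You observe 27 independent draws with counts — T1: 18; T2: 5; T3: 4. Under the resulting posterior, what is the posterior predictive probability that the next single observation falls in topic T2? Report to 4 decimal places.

The Dirichlet prior is conjugate to the Multinomial likelihood: each posterior αⱼ = prior αⱼ + observed count nⱼ.
Posterior concentration: (23.80, 8.34, 5.87), total = 38.01.
P(next = T2 | data) = α_{T2}/Σα = 0.2194.

0.2194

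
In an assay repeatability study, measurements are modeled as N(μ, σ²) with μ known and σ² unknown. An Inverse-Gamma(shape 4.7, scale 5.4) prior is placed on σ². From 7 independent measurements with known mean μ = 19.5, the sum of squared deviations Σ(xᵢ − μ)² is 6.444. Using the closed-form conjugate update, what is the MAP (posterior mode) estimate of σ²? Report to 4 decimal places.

0.9372

With known mean μ and an Inverse-Gamma(α, β) prior on σ², the Normal likelihood is conjugate: posterior is Inv-Gamma(α + n/2, β + Σ(xᵢ−μ)²/2).
Posterior: Inv-Gamma(4.7 + 7/2, 5.4 + 6.444/2) = Inv-Gamma(8.20, 8.6220).
Mode = β/(α+1) = 8.6220/9.20 = 0.9372.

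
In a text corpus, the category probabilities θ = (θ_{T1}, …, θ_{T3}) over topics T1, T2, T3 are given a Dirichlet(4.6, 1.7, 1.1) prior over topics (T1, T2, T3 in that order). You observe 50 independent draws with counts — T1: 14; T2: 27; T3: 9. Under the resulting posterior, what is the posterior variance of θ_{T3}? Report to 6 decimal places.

The Dirichlet prior is conjugate to the Multinomial likelihood: each posterior αⱼ = prior αⱼ + observed count nⱼ.
Posterior concentration: (18.6, 28.7, 10.1), total = 57.4.
Var[θ_j] = α_j(Σα−α_j)/((Σα)²(Σα+1)) = 10.1·47.3/(57.4²·58.4) = 0.002483.

0.002483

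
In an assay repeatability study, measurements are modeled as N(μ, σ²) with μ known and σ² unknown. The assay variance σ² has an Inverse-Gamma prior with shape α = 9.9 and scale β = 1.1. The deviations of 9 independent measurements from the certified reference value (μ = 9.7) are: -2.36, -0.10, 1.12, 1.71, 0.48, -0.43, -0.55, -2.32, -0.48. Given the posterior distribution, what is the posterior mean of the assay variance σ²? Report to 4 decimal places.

With known mean μ and an Inverse-Gamma(α, β) prior on σ², the Normal likelihood is conjugate: posterior is Inv-Gamma(α + n/2, β + Σ(xᵢ−μ)²/2).
Σ(xᵢ−μ)² = (-2.36)² + (-0.10)² + (1.12)² + (1.71)² + (0.48)² + (-0.43)² + (-0.55)² + (-2.32)² + (-0.48)² = 16.0887.
Posterior: Inv-Gamma(9.9 + 9/2, 1.1 + 16.0887/2) = Inv-Gamma(14.40, 9.14435).
E[σ²|data] = β/(α−1) = 9.14435/13.40 = 0.6824.

0.6824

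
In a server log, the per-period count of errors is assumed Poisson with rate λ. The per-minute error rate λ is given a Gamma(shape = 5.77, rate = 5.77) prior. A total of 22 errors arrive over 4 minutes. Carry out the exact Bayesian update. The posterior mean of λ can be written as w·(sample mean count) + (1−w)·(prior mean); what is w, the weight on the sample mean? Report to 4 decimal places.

0.4094

With a Gamma(shape α, rate β) prior, the Poisson likelihood is conjugate: the posterior is Gamma(α + ΣXᵢ, β + n).
Posterior mean = (α₀+S)/(β₀+n) = [n/(β₀+n)]·(S/n) + [β₀/(β₀+n)]·(α₀/β₀), so only n and β₀ enter the weight.
Weight on data w = n/(β₀+n) = 4/(5.77+4) = 4/9.77 = 0.4094.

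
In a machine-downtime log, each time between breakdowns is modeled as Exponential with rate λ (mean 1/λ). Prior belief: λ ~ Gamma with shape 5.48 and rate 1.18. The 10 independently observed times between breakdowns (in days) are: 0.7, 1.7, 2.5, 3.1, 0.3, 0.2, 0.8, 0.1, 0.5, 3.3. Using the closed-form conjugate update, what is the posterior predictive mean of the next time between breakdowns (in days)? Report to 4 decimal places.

With a Gamma(shape α, rate β) prior on the exponential rate λ, the posterior after n observations with total T = Σxᵢ is Gamma(α+n, β+T).
Sum of observations T = 13.2 days; n = 10.
Posterior: Gamma(5.48+10, 1.18+13.2) = Gamma(15.48, 14.38).
The predictive distribution for the next observation is Lomax; its mean is β/(α−1) = 14.38/14.48 = 0.9931.

0.9931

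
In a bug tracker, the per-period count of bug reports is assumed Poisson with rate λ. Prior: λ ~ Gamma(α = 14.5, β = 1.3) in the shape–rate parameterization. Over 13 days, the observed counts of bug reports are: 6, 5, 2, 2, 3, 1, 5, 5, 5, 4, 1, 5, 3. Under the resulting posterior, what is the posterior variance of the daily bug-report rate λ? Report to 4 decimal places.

0.3007

With a Gamma(shape α, rate β) prior, the Poisson likelihood is conjugate: the posterior is Gamma(α + ΣXᵢ, β + n).
Sum of counts S = 47 over n = 13 days.
Posterior: Gamma(α+S, β+n) = Gamma(14.5+47, 1.3+13) = Gamma(61.5, 14.3).
Var = α/β² = 61.5/14.3² = 0.3007.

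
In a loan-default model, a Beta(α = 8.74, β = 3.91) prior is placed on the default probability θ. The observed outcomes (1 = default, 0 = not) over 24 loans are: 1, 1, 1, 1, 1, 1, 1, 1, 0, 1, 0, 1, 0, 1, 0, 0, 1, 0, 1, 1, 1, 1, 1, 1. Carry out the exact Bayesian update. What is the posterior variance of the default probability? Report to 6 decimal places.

The Beta prior is conjugate to a Binomial/Bernoulli likelihood; the update adds successes to α and failures to β.
Posterior: Beta(α+k, β+n−k) = Beta(8.74+18, 3.91+6) = Beta(26.74, 9.91).
Var = αβ/((α+β)²(α+β+1)) = 26.74·9.91/(36.65²·37.65) = 0.005240.

0.005240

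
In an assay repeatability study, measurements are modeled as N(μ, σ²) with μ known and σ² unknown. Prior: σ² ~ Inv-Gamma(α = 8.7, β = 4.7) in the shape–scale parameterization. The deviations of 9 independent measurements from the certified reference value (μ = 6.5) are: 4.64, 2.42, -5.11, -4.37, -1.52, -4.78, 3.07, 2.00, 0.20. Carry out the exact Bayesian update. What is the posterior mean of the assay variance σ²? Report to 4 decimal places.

With known mean μ and an Inverse-Gamma(α, β) prior on σ², the Normal likelihood is conjugate: posterior is Inv-Gamma(α + n/2, β + Σ(xᵢ−μ)²/2).
Σ(xᵢ−μ)² = (4.64)² + (2.42)² + (-5.11)² + (-4.37)² + (-1.52)² + (-4.78)² + (3.07)² + (2.00)² + (0.20)² = 111.2187.
Posterior: Inv-Gamma(8.7 + 9/2, 4.7 + 111.2187/2) = Inv-Gamma(13.20, 60.30935).
E[σ²|data] = β/(α−1) = 60.30935/12.20 = 4.9434.

4.9434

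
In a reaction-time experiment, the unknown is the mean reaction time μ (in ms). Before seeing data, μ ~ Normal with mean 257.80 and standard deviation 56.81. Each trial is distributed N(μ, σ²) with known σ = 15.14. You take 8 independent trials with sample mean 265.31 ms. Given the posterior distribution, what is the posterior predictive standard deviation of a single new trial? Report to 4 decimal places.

For Normal data with known variance σ², a Normal(μ₀, σ₀²) prior on μ is conjugate. Posterior precision = 1/σ₀² + n/σ²; posterior mean is the precision-weighted average of μ₀ and x̄.
σ₀² = 56.81² = 3227.3761, σ² = 15.14² = 229.2196; σ² + n·σ₀² = 229.2196 + 8·3227.3761 = 26048.2284.
Posterior precision = 1/σ₀² + n/σ² = 1/3227.3761 + 8/229.2196 = (σ² + n·σ₀²)/(σ₀²σ²) = 26048.2284/(3227.3761·229.2196); posterior variance σₙ² = σ₀²σ²/(σ² + n·σ₀²) = 3227.3761·229.2196/26048.2284 = 28.400314.
Predictive variance for one new observation = σₙ² + σ² = 3227.3761·229.2196/26048.2284 + 229.2196 = σ²·(σ₀² + 26048.2284)/26048.2284 = 229.2196·29275.6045/26048.2284 = 257.619914; SD = √(229.2196·29275.6045/26048.2284) = 16.0505.

16.0505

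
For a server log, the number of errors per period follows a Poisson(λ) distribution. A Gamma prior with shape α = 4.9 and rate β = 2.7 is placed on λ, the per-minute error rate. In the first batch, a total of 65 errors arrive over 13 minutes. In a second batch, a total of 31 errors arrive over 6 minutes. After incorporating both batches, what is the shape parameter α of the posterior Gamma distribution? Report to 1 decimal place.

100.9

With a Gamma(shape α, rate β) prior, the Poisson likelihood is conjugate: the posterior is Gamma(α + ΣXᵢ, β + n).
After batch 1: Gamma(α+S, β+n) = Gamma(4.9+65, 2.7+13) = Gamma(69.9, 15.7).
After batch 2: Gamma(α+S, β+n) = Gamma(69.9+31, 15.7+6) = Gamma(100.9, 21.7).
Posterior α = 100.9.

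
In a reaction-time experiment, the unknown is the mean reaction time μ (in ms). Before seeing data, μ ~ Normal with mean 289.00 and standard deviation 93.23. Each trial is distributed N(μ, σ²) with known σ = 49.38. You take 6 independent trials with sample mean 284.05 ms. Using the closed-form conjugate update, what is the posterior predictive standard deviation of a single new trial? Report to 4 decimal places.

53.1661

For Normal data with known variance σ², a Normal(μ₀, σ₀²) prior on μ is conjugate. Posterior precision = 1/σ₀² + n/σ²; posterior mean is the precision-weighted average of μ₀ and x̄.
σ₀² = 93.23² = 8691.8329, σ² = 49.38² = 2438.3844; σ² + n·σ₀² = 2438.3844 + 6·8691.8329 = 54589.3818.
Posterior precision = 1/σ₀² + n/σ² = 1/8691.8329 + 6/2438.3844 = (σ² + n·σ₀²)/(σ₀²σ²) = 54589.3818/(8691.8329·2438.3844); posterior variance σₙ² = σ₀²σ²/(σ² + n·σ₀²) = 8691.8329·2438.3844/54589.3818 = 388.244546.
Predictive variance for one new observation = σₙ² + σ² = 8691.8329·2438.3844/54589.3818 + 2438.3844 = σ²·(σ₀² + 54589.3818)/54589.3818 = 2438.3844·63281.2147/54589.3818 = 2826.628946; SD = √(2438.3844·63281.2147/54589.3818) = 53.1661.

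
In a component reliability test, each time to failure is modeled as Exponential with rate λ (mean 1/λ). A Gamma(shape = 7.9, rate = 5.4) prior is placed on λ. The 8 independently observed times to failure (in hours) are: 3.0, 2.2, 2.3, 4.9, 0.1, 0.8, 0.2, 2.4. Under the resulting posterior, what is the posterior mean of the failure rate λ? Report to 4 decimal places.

0.7465

With a Gamma(shape α, rate β) prior on the exponential rate λ, the posterior after n observations with total T = Σxᵢ is Gamma(α+n, β+T).
Sum of observations T = 15.9 hours; n = 8.
Posterior: Gamma(7.9+8, 5.4+15.9) = Gamma(15.9, 21.3).
Posterior mean of λ = α/β = 15.9/21.3 = 0.7465.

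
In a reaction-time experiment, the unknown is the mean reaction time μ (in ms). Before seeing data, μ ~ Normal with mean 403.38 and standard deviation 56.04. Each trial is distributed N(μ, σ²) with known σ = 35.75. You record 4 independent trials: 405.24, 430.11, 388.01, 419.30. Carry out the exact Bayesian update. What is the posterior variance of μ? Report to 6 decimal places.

290.009753

For Normal data with known variance σ², a Normal(μ₀, σ₀²) prior on μ is conjugate. Posterior precision = 1/σ₀² + n/σ²; posterior mean is the precision-weighted average of μ₀ and x̄.
σ₀² = 56.04² = 3140.4816, σ² = 35.75² = 1278.0625; σ² + n·σ₀² = 1278.0625 + 4·3140.4816 = 13839.9889.
Posterior precision = 1/σ₀² + n/σ² = 1/3140.4816 + 4/1278.0625 = (σ² + n·σ₀²)/(σ₀²σ²) = 13839.9889/(3140.4816·1278.0625); posterior variance σₙ² = σ₀²σ²/(σ² + n·σ₀²) = 3140.4816·1278.0625/13839.9889 = 290.009753.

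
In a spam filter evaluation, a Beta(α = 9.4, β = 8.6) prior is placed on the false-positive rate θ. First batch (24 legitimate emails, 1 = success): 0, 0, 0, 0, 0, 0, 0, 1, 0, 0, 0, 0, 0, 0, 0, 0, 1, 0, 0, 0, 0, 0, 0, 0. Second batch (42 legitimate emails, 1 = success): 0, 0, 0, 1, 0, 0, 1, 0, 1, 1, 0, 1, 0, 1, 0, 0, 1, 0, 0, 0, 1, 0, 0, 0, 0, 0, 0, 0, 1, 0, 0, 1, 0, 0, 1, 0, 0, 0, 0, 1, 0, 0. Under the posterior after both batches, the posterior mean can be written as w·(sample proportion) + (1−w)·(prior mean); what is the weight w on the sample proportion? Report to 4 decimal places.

0.7857

The Beta prior is conjugate to a Binomial/Bernoulli likelihood; the update adds successes to α and failures to β.
Total number of legitimate emails: n = 24 + 42 = 66.
Posterior mean = (α₀+k)/(α₀+β₀+n) = [n/(α₀+β₀+n)]·(k/n) + [(α₀+β₀)/(α₀+β₀+n)]·α₀/(α₀+β₀), so only n and the prior enter the weight.
The weight on the data is w = n/(α₀+β₀+n) = 66/(9.4+8.6+66) = 66/84.0 = 0.7857.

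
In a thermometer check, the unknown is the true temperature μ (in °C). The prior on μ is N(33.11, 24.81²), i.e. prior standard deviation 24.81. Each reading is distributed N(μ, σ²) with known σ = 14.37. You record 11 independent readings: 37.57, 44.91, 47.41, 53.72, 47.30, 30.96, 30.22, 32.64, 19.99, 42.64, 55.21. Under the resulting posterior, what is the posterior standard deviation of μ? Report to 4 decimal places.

4.2681

For Normal data with known variance σ², a Normal(μ₀, σ₀²) prior on μ is conjugate. Posterior precision = 1/σ₀² + n/σ²; posterior mean is the precision-weighted average of μ₀ and x̄.
σ₀² = 24.81² = 615.5361, σ² = 14.37² = 206.4969; σ² + n·σ₀² = 206.4969 + 11·615.5361 = 6977.394.
Posterior precision = 1/σ₀² + n/σ² = 1/615.5361 + 11/206.4969 = (σ² + n·σ₀²)/(σ₀²σ²) = 6977.394/(615.5361·206.4969); posterior variance σₙ² = σ₀²σ²/(σ² + n·σ₀²) = 615.5361·206.4969/6977.394 = 18.216872.
Posterior SD = √σₙ² = √(615.5361·206.4969/6977.394) = 4.2681.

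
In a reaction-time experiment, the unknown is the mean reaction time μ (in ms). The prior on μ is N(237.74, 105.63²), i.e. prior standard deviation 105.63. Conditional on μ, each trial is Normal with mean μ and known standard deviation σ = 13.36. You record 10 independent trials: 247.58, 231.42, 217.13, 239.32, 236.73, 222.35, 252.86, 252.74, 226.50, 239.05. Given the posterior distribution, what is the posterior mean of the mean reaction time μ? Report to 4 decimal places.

236.5699

For Normal data with known variance σ², a Normal(μ₀, σ₀²) prior on μ is conjugate. Posterior precision = 1/σ₀² + n/σ²; posterior mean is the precision-weighted average of μ₀ and x̄.
Σxᵢ = 247.58 + 231.42 + 217.13 + 239.32 + 236.73 + 222.35 + 252.86 + 252.74 + 226.50 + 239.05 = 2365.68, so n·x̄ = 2365.68.
σ₀² = 105.63² = 11157.6969, σ² = 13.36² = 178.4896; σ² + n·σ₀² = 178.4896 + 10·11157.6969 = 111755.4586.
Posterior mean = (μ₀/σ₀² + n·x̄/σ²)/(1/σ₀² + n/σ²) = (σ²·μ₀ + σ₀²·n·x̄)/(σ² + n·σ₀²) = (178.4896·237.74 + 11157.6969·2365.68)/111755.4586 = 26437974.519896/111755.4586 = 236.5699.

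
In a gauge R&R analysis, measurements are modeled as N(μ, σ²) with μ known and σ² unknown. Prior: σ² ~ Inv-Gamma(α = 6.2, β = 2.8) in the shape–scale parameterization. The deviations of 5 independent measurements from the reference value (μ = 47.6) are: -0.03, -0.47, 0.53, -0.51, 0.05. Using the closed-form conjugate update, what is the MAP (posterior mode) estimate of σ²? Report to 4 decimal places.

With known mean μ and an Inverse-Gamma(α, β) prior on σ², the Normal likelihood is conjugate: posterior is Inv-Gamma(α + n/2, β + Σ(xᵢ−μ)²/2).
Σ(xᵢ−μ)² = (-0.03)² + (-0.47)² + (0.53)² + (-0.51)² + (0.05)² = 0.7653.
Posterior: Inv-Gamma(6.2 + 5/2, 2.8 + 0.7653/2) = Inv-Gamma(8.70, 3.18265).
Mode = β/(α+1) = 3.18265/9.70 = 0.3281.

0.3281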